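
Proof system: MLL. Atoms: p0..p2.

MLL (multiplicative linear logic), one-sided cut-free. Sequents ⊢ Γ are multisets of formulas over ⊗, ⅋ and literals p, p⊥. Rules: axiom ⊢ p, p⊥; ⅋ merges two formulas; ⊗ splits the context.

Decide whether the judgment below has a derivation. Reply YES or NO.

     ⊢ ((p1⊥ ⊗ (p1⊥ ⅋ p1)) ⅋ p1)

Derivation trace:
[⅋]  ⊢ ((p1⊥ ⊗ (p1⊥ ⅋ p1)) ⅋ p1)
  [⊗]  ⊢ p1, (p1⊥ ⊗ (p1⊥ ⅋ p1))
    [Ax]  ⊢ p1, p1⊥
    [⅋]  ⊢ (p1⊥ ⅋ p1)
      [Ax]  ⊢ p1, p1⊥

Result: YES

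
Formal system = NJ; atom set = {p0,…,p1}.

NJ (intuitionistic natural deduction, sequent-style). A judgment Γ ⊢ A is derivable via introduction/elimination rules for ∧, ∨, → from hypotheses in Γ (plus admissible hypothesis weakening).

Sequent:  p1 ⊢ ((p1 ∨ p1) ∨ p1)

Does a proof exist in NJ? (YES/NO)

Proof tree:
[∨I₁] p1 ⊢ ((p1 ∨ p1) ∨ p1)
  [∨I₂] p1 ⊢ (p1 ∨ p1)
    [Ax] p1 ⊢ p1

Result: YES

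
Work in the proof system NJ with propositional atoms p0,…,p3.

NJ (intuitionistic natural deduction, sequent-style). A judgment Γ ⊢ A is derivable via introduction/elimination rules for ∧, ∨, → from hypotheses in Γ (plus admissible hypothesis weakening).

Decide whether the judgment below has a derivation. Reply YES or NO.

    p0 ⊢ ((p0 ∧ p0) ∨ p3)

Derivation (root first):
[∨I₁] p0 ⊢ ((p0 ∧ p0) ∨ p3)
  [∧I] p0 ⊢ (p0 ∧ p0)
    [Ax] p0 ⊢ p0
    [Ax] p0 ⊢ p0

Result: YES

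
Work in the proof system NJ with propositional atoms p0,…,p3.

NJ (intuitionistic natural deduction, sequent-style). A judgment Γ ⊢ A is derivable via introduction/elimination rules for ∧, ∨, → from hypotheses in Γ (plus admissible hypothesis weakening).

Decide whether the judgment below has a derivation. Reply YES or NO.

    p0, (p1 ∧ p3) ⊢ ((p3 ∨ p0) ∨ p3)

Derivation trace:
[Wk] p0, (p1 ∧ p3) ⊢ ((p3 ∨ p0) ∨ p3)
  [∨I₁] p0 ⊢ ((p3 ∨ p0) ∨ p3)
    [∨I₂] p0 ⊢ (p3 ∨ p0)
      [Ax] p0 ⊢ p0

Result: YES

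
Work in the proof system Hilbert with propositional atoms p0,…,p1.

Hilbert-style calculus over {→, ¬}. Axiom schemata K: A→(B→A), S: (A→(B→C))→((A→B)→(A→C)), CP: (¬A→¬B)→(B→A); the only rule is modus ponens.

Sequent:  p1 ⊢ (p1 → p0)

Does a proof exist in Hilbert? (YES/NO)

Search for a countermodel by truth-table:
  v=00: Γ:[p1=F] Δ:[(p1 → p0)=T] refutes=False
  v=01: Γ:[p1=T] Δ:[(p1 → p0)=F] refutes=True  ← countermodel

Result: NO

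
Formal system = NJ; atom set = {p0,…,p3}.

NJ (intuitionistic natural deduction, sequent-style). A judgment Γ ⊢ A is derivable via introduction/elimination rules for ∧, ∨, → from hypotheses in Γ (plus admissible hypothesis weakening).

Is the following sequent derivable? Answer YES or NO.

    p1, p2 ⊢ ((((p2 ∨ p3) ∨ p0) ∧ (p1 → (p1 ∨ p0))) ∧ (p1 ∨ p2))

Proof tree:
[∧I] p1, p2 ⊢ ((((p2 ∨ p3) ∨ p0) ∧ (p1 → (p1 ∨ p0))) ∧ (p1 ∨ p2))
  [∧I] p2 ⊢ (((p2 ∨ p3) ∨ p0) ∧ (p1 → (p1 ∨ p0)))
    [∨I₁] p2 ⊢ ((p2 ∨ p3) ∨ p0)
      [∨I₁] p2 ⊢ (p2 ∨ p3)
        [Ax] p2 ⊢ p2
    [→I]  ⊢ (p1 → (p1 ∨ p0))
      [∨I₁] p1 ⊢ (p1 ∨ p0)
        [Ax] p1 ⊢ p1
  [∨I₁] p1 ⊢ (p1 ∨ p2)
    [Ax] p1 ⊢ p1

Result: YES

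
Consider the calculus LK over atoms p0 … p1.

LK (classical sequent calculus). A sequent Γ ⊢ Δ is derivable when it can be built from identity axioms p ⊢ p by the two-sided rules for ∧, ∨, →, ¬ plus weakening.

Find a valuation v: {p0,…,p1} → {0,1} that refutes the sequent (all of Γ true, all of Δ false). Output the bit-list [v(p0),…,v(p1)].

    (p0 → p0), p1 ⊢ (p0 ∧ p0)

Truth-table refutation:
  v=00: Γ:[(p0 → p0)=T, p1=F] Δ:[(p0 ∧ p0)=F] refutes=False
  v=01: Γ:[(p0 → p0)=T, p1=T] Δ:[(p0 ∧ p0)=F] refutes=True  ← countermodel

Result: [0, 1]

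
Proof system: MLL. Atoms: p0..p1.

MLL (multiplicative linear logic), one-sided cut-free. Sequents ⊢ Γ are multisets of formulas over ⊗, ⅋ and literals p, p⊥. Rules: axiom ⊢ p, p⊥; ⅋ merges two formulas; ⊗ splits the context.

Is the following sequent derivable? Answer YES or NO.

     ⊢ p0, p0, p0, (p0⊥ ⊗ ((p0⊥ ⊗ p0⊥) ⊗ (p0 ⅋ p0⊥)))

Derivation (root first):
[⊗]  ⊢ p0, p0, p0, (p0⊥ ⊗ ((p0⊥ ⊗ p0⊥) ⊗ (p0 ⅋ p0⊥)))
  [Ax]  ⊢ p0, p0⊥
  [⊗]  ⊢ p0, p0, ((p0⊥ ⊗ p0⊥) ⊗ (p0 ⅋ p0⊥))
    [⊗]  ⊢ p0, p0, (p0⊥ ⊗ p0⊥)
      [Ax]  ⊢ p0, p0⊥
      [Ax]  ⊢ p0, p0⊥
    [⅋]  ⊢ (p0 ⅋ p0⊥)
      [Ax]  ⊢ p0, p0⊥

Result: YES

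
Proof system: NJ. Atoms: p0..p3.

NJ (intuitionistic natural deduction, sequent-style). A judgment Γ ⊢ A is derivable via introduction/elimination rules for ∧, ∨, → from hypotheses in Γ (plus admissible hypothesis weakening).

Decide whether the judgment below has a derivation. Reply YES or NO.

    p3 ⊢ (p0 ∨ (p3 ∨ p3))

Derivation trace:
[∨I₂] p3 ⊢ (p0 ∨ (p3 ∨ p3))
  [∨I₁] p3 ⊢ (p3 ∨ p3)
    [Ax] p3 ⊢ p3

Result: YES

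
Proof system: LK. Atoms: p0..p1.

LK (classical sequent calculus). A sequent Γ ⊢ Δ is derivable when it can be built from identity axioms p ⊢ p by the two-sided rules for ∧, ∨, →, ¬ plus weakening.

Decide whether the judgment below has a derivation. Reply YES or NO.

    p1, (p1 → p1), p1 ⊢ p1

Derivation trace:
[WL] p1, (p1 → p1), p1 ⊢ p1
  [→L] p1, (p1 → p1) ⊢ p1
    [Ax] p1 ⊢ p1
    [Ax] p1 ⊢ p1

Result: YES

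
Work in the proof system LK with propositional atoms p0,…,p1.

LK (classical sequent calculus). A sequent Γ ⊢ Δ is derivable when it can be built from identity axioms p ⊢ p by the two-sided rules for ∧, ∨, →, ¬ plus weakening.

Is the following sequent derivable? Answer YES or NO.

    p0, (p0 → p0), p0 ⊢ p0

Proof tree:
[WL] p0, (p0 → p0), p0 ⊢ p0
  [→L] p0, (p0 → p0) ⊢ p0
    [Ax] p0 ⊢ p0
    [Ax] p0 ⊢ p0

Result: YES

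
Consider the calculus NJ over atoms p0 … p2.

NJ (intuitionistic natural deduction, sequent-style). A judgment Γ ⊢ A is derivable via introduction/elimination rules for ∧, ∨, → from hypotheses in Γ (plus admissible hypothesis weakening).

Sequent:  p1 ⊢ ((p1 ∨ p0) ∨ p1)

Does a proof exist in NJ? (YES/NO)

Derivation trace:
[∨I₁] p1 ⊢ ((p1 ∨ p0) ∨ p1)
  [∨I₁] p1 ⊢ (p1 ∨ p0)
    [Ax] p1 ⊢ p1

Result: YES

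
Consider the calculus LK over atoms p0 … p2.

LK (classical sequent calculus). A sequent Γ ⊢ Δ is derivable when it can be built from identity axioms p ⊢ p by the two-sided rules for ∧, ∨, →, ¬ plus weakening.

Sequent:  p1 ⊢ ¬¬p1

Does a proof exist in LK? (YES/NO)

Derivation (root first):
[¬R] p1 ⊢ ¬¬p1
  [¬L] p1, ¬p1 ⊢ 
    [Ax] p1 ⊢ p1

Result: YES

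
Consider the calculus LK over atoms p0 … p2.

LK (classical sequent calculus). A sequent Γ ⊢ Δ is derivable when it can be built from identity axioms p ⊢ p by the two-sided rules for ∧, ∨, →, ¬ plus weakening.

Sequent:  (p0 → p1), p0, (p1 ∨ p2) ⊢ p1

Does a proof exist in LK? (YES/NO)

Derivation (root first):
[∨L] (p0 → p1), p0, (p1 ∨ p2) ⊢ p1
  [Ax] p1 ⊢ p1
  [WL] p0, (p0 → p1), p2 ⊢ p1
    [→L] p0, (p0 → p1) ⊢ p1
      [Ax] p0 ⊢ p0
      [Ax] p1 ⊢ p1

Result: YES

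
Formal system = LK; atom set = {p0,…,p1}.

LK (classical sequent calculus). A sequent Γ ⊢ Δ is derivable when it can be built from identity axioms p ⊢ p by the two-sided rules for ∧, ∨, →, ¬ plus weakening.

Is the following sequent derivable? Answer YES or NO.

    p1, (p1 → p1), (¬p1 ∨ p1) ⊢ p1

Derivation (root first):
[∨L] p1, (p1 → p1), (¬p1 ∨ p1) ⊢ p1
  [¬L] p1, (p1 → p1), ¬p1 ⊢ 
    [→L] p1, (p1 → p1) ⊢ p1
      [Ax] p1 ⊢ p1
      [Ax] p1 ⊢ p1
  [Ax] p1 ⊢ p1

Result: YES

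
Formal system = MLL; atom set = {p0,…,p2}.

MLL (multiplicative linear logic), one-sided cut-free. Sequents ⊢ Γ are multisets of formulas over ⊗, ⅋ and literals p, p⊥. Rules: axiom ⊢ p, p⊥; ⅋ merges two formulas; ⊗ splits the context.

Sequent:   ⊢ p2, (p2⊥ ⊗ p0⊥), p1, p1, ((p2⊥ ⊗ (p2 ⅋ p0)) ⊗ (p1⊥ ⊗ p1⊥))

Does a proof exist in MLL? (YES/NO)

Proof tree:
[⊗]  ⊢ p2, (p2⊥ ⊗ p0⊥), p1, p1, ((p2⊥ ⊗ (p2 ⅋ p0)) ⊗ (p1⊥ ⊗ p1⊥))
  [⊗]  ⊢ p2, (p2⊥ ⊗ p0⊥), (p2⊥ ⊗ (p2 ⅋ p0))
    [Ax]  ⊢ p2, p2⊥
    [⅋]  ⊢ (p2⊥ ⊗ p0⊥), (p2 ⅋ p0)
      [⊗]  ⊢ p2, p0, (p2⊥ ⊗ p0⊥)
        [Ax]  ⊢ p2, p2⊥
        [Ax]  ⊢ p0, p0⊥
  [⊗]  ⊢ p1, p1, (p1⊥ ⊗ p1⊥)
    [Ax]  ⊢ p1, p1⊥
    [Ax]  ⊢ p1, p1⊥

Result: YES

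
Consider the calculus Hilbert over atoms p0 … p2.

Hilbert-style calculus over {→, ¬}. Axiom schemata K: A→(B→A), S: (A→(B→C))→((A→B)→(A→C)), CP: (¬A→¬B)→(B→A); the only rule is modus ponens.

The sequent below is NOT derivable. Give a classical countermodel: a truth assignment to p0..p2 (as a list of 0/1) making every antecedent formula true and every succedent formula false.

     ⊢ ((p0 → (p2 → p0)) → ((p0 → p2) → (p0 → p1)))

Truth-table refutation:
  v=000: Γ:[] Δ:[((p0 → (p2 → p0)) → ((p0 → p2) → (p0 → p1)))=T] refutes=False
  v=001: Γ:[] Δ:[((p0 → (p2 → p0)) → ((p0 → p2) → (p0 → p1)))=T] refutes=False
  v=010: Γ:[] Δ:[((p0 → (p2 → p0)) → ((p0 → p2) → (p0 → p1)))=T] refutes=False
  v=011: Γ:[] Δ:[((p0 → (p2 → p0)) → ((p0 → p2) → (p0 → p1)))=T] refutes=False
  v=100: Γ:[] Δ:[((p0 → (p2 → p0)) → ((p0 → p2) → (p0 → p1)))=T] refutes=False
  v=101: Γ:[] Δ:[((p0 → (p2 → p0)) → ((p0 → p2) → (p0 → p1)))=F] refutes=True  ← countermodel

Result: [1, 0, 1]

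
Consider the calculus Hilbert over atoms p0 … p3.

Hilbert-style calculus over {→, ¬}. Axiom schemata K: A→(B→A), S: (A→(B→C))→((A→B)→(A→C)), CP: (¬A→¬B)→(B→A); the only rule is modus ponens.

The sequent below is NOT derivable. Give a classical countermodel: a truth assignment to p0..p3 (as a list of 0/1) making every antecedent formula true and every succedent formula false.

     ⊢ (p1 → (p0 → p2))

Search for a countermodel by truth-table:
  v=0000: Γ:[] Δ:[(p1 → (p0 → p2))=T] refutes=False
  v=0001: Γ:[] Δ:[(p1 → (p0 → p2))=T] refutes=False
  v=0010: Γ:[] Δ:[(p1 → (p0 → p2))=T] refutes=False
  v=0011: Γ:[] Δ:[(p1 → (p0 → p2))=T] refutes=False
  v=0100: Γ:[] Δ:[(p1 → (p0 → p2))=T] refutes=False
  v=0101: Γ:[] Δ:[(p1 → (p0 → p2))=T] refutes=False
  v=0110: Γ:[] Δ:[(p1 → (p0 → p2))=T] refutes=False
  v=0111: Γ:[] Δ:[(p1 → (p0 → p2))=T] refutes=False
  v=1000: Γ:[] Δ:[(p1 → (p0 → p2))=T] refutes=False
  v=1001: Γ:[] Δ:[(p1 → (p0 → p2))=T] refutes=False
  v=1010: Γ:[] Δ:[(p1 → (p0 → p2))=T] refutes=False
  v=1011: Γ:[] Δ:[(p1 → (p0 → p2))=T] refutes=False
  v=1100: Γ:[] Δ:[(p1 → (p0 → p2))=F] refutes=True  ← countermodel

Result: [1, 1, 0, 0]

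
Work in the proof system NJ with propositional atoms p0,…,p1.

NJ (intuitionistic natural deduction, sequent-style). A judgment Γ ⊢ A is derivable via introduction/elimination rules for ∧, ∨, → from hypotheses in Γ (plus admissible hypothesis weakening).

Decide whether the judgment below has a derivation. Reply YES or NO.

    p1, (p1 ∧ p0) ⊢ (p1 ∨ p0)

Proof tree:
[∨I₁] p1, (p1 ∧ p0) ⊢ (p1 ∨ p0)
  [Wk] p1, (p1 ∧ p0) ⊢ p1
    [Ax] p1 ⊢ p1

Result: YES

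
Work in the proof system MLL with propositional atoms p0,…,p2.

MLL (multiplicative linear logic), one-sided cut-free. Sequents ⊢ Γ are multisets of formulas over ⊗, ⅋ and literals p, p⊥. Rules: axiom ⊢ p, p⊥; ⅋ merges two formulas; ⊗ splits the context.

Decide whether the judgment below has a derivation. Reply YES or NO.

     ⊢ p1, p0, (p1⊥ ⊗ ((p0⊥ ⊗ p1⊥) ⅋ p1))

Proof tree:
[⊗]  ⊢ p1, p0, (p1⊥ ⊗ ((p0⊥ ⊗ p1⊥) ⅋ p1))
  [Ax]  ⊢ p1, p1⊥
  [⅋]  ⊢ p0, ((p0⊥ ⊗ p1⊥) ⅋ p1)
    [⊗]  ⊢ p0, p1, (p0⊥ ⊗ p1⊥)
      [Ax]  ⊢ p0, p0⊥
      [Ax]  ⊢ p1, p1⊥

Result: YES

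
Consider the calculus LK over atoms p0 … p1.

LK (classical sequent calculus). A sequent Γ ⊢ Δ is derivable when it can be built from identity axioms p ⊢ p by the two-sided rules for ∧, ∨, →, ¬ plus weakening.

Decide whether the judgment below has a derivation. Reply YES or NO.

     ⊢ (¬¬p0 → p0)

Proof tree:
[→R]  ⊢ (¬¬p0 → p0)
  [¬L] ¬¬p0 ⊢ p0
    [¬R]  ⊢ p0, ¬p0
      [Ax] p0 ⊢ p0

Result: YES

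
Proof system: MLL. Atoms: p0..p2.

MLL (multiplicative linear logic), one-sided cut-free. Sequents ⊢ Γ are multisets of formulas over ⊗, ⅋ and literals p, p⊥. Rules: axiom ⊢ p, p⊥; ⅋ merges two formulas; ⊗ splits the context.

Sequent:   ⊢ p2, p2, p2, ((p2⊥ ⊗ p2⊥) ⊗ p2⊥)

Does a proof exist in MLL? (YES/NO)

Derivation trace:
[⊗]  ⊢ p2, p2, p2, ((p2⊥ ⊗ p2⊥) ⊗ p2⊥)
  [⊗]  ⊢ p2, p2, (p2⊥ ⊗ p2⊥)
    [Ax]  ⊢ p2, p2⊥
    [Ax]  ⊢ p2, p2⊥
  [Ax]  ⊢ p2, p2⊥

Result: YES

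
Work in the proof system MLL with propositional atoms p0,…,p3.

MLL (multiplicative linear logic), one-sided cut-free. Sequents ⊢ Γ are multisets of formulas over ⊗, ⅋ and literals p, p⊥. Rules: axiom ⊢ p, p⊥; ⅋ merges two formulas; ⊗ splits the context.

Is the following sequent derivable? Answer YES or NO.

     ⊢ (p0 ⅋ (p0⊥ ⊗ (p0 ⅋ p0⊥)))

Derivation (root first):
[⅋]  ⊢ (p0 ⅋ (p0⊥ ⊗ (p0 ⅋ p0⊥)))
  [⊗]  ⊢ p0, (p0⊥ ⊗ (p0 ⅋ p0⊥))
    [Ax]  ⊢ p0, p0⊥
    [⅋]  ⊢ (p0 ⅋ p0⊥)
      [Ax]  ⊢ p0, p0⊥

Result: YES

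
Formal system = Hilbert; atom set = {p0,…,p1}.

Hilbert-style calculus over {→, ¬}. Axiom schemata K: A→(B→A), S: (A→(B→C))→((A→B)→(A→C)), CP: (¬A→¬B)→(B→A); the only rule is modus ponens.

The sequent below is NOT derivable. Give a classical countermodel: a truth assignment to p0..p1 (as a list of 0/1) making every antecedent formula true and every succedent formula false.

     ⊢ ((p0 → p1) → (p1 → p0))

Enumerate valuations to refute Γ ⊢ Δ:
  v=00: Γ:[] Δ:[((p0 → p1) → (p1 → p0))=T] refutes=False
  v=01: Γ:[] Δ:[((p0 → p1) → (p1 → p0))=F] refutes=True  ← countermodel

Result: [0, 1]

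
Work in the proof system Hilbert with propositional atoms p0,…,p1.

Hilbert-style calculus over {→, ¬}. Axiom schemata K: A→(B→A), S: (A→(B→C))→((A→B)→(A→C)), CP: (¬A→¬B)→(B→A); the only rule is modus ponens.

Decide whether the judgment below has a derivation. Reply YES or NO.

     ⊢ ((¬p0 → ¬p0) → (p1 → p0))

Truth-table refutation:
  v=00: Γ:[] Δ:[((¬p0 → ¬p0) → (p1 → p0))=T] refutes=False
  v=01: Γ:[] Δ:[((¬p0 → ¬p0) → (p1 → p0))=F] refutes=True  ← countermodel

Result: NO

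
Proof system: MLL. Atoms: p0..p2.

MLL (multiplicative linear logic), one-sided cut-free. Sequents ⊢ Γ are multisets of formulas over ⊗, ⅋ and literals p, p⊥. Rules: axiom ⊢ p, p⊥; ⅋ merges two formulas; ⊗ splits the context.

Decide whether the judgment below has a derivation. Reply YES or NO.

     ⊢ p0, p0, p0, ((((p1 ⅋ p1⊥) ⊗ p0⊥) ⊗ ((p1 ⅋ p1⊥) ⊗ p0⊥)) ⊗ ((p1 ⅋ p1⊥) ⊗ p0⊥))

Derivation (root first):
[⊗]  ⊢ p0, p0, p0, ((((p1 ⅋ p1⊥) ⊗ p0⊥) ⊗ ((p1 ⅋ p1⊥) ⊗ p0⊥)) ⊗ ((p1 ⅋ p1⊥) ⊗ p0⊥))
  [⊗]  ⊢ p0, p0, (((p1 ⅋ p1⊥) ⊗ p0⊥) ⊗ ((p1 ⅋ p1⊥) ⊗ p0⊥))
    [⊗]  ⊢ p0, ((p1 ⅋ p1⊥) ⊗ p0⊥)
      [⅋]  ⊢ (p1 ⅋ p1⊥)
        [Ax]  ⊢ p1, p1⊥
      [Ax]  ⊢ p0, p0⊥
    [⊗]  ⊢ p0, ((p1 ⅋ p1⊥) ⊗ p0⊥)
      [⅋]  ⊢ (p1 ⅋ p1⊥)
        [Ax]  ⊢ p1, p1⊥
      [Ax]  ⊢ p0, p0⊥
  [⊗]  ⊢ p0, ((p1 ⅋ p1⊥) ⊗ p0⊥)
    [⅋]  ⊢ (p1 ⅋ p1⊥)
      [Ax]  ⊢ p1, p1⊥
    [Ax]  ⊢ p0, p0⊥

Result: YES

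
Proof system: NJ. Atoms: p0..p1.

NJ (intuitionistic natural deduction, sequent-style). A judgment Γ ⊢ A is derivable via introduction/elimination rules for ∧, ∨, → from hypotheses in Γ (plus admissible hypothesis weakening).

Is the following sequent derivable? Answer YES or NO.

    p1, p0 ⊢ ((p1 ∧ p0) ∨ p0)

Derivation (root first):
[∨I₁] p1, p0 ⊢ ((p1 ∧ p0) ∨ p0)
  [∧I] p1, p0 ⊢ (p1 ∧ p0)
    [Ax] p1 ⊢ p1
    [Ax] p0 ⊢ p0

Result: YES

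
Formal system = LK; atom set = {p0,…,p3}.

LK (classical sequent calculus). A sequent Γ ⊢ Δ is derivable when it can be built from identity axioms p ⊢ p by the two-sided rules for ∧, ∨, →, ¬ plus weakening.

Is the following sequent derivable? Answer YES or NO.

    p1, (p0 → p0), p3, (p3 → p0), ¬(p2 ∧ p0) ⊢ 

Enumerate valuations to refute Γ ⊢ Δ:
  v=0000: Γ:[p1=F, (p0 → p0)=T, p3=F, (p3 → p0)=T, ¬(p2 ∧ p0)=T] Δ:[] refutes=False
  v=0001: Γ:[p1=F, (p0 → p0)=T, p3=T, (p3 → p0)=F, ¬(p2 ∧ p0)=T] Δ:[] refutes=False
  v=0010: Γ:[p1=F, (p0 → p0)=T, p3=F, (p3 → p0)=T, ¬(p2 ∧ p0)=T] Δ:[] refutes=False
  v=0011: Γ:[p1=F, (p0 → p0)=T, p3=T, (p3 → p0)=F, ¬(p2 ∧ p0)=T] Δ:[] refutes=False
  v=0100: Γ:[p1=T, (p0 → p0)=T, p3=F, (p3 → p0)=T, ¬(p2 ∧ p0)=T] Δ:[] refutes=False
  v=0101: Γ:[p1=T, (p0 → p0)=T, p3=T, (p3 → p0)=F, ¬(p2 ∧ p0)=T] Δ:[] refutes=False
  v=0110: Γ:[p1=T, (p0 → p0)=T, p3=F, (p3 → p0)=T, ¬(p2 ∧ p0)=T] Δ:[] refutes=False
  v=0111: Γ:[p1=T, (p0 → p0)=T, p3=T, (p3 → p0)=F, ¬(p2 ∧ p0)=T] Δ:[] refutes=False
  v=1000: Γ:[p1=F, (p0 → p0)=T, p3=F, (p3 → p0)=T, ¬(p2 ∧ p0)=T] Δ:[] refutes=False
  v=1001: Γ:[p1=F, (p0 → p0)=T, p3=T, (p3 → p0)=T, ¬(p2 ∧ p0)=T] Δ:[] refutes=False
  v=1010: Γ:[p1=F, (p0 → p0)=T, p3=F, (p3 → p0)=T, ¬(p2 ∧ p0)=F] Δ:[] refutes=False
  v=1011: Γ:[p1=F, (p0 → p0)=T, p3=T, (p3 → p0)=T, ¬(p2 ∧ p0)=F] Δ:[] refutes=False
  v=1100: Γ:[p1=T, (p0 → p0)=T, p3=F, (p3 → p0)=T, ¬(p2 ∧ p0)=T] Δ:[] refutes=False
  v=1101: Γ:[p1=T, (p0 → p0)=T, p3=T, (p3 → p0)=T, ¬(p2 ∧ p0)=T] Δ:[] refutes=True  ← countermodel

Result: NO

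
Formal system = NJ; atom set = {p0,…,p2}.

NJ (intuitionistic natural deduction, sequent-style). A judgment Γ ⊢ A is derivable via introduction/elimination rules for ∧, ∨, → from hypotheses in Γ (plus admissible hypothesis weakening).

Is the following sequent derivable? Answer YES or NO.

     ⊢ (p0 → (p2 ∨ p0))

Derivation (root first):
[→I]  ⊢ (p0 → (p2 ∨ p0))
  [∨I₂] p0 ⊢ (p2 ∨ p0)
    [Ax] p0 ⊢ p0

Result: YES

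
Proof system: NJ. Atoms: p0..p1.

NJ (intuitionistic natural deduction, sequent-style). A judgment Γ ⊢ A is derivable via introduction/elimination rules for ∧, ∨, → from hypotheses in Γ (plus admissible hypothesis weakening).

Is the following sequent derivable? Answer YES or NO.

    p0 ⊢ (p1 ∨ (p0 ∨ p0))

Derivation trace:
[∨I₂] p0 ⊢ (p1 ∨ (p0 ∨ p0))
  [∨I₁] p0 ⊢ (p0 ∨ p0)
    [Ax] p0 ⊢ p0

Result: YES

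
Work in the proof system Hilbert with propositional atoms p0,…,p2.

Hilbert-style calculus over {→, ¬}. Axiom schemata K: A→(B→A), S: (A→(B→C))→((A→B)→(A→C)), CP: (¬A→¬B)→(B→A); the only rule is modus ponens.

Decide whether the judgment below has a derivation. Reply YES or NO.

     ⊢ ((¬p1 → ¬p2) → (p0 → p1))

Search for a countermodel by truth-table:
  v=000: Γ:[] Δ:[((¬p1 → ¬p2) → (p0 → p1))=T] refutes=False
  v=001: Γ:[] Δ:[((¬p1 → ¬p2) → (p0 → p1))=T] refutes=False
  v=010: Γ:[] Δ:[((¬p1 → ¬p2) → (p0 → p1))=T] refutes=False
  v=011: Γ:[] Δ:[((¬p1 → ¬p2) → (p0 → p1))=T] refutes=False
  v=100: Γ:[] Δ:[((¬p1 → ¬p2) → (p0 → p1))=F] refutes=True  ← countermodel

Result: NO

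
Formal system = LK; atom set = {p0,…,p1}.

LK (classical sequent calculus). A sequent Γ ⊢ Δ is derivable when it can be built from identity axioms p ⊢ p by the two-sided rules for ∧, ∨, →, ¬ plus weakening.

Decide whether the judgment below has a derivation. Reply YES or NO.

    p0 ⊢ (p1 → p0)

Derivation (root first):
[→R] p0 ⊢ (p1 → p0)
  [WL] p0, p1 ⊢ p0
    [Ax] p0 ⊢ p0

Result: YES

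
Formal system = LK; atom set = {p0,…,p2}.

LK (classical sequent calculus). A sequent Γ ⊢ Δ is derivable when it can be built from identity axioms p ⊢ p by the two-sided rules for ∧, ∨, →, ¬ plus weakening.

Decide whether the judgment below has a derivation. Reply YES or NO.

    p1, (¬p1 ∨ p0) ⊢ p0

Derivation trace:
[∨L] p1, (¬p1 ∨ p0) ⊢ p0
  [¬L] p1, ¬p1 ⊢ 
    [Ax] p1 ⊢ p1
  [Ax] p0 ⊢ p0

Result: YES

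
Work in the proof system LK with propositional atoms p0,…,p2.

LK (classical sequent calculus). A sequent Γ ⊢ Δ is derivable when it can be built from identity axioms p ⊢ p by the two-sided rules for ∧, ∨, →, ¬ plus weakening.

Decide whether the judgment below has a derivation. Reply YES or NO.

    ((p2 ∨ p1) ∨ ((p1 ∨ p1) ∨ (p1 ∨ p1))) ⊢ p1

Search for a countermodel by truth-table:
  v=000: Γ:[((p2 ∨ p1) ∨ ((p1 ∨ p1) ∨ (p1 ∨ p1)))=F] Δ:[p1=F] refutes=False
  v=001: Γ:[((p2 ∨ p1) ∨ ((p1 ∨ p1) ∨ (p1 ∨ p1)))=T] Δ:[p1=F] refutes=True  ← countermodel

Result: NO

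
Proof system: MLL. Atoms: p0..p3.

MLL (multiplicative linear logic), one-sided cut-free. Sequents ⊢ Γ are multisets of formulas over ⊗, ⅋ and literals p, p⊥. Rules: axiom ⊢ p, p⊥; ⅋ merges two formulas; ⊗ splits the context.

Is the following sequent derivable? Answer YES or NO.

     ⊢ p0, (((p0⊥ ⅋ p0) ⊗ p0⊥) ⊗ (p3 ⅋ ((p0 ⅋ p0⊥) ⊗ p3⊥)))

Proof tree:
[⊗]  ⊢ p0, (((p0⊥ ⅋ p0) ⊗ p0⊥) ⊗ (p3 ⅋ ((p0 ⅋ p0⊥) ⊗ p3⊥)))
  [⊗]  ⊢ p0, ((p0⊥ ⅋ p0) ⊗ p0⊥)
    [⅋]  ⊢ (p0⊥ ⅋ p0)
      [Ax]  ⊢ p0, p0⊥
    [Ax]  ⊢ p0, p0⊥
  [⅋]  ⊢ (p3 ⅋ ((p0 ⅋ p0⊥) ⊗ p3⊥))
    [⊗]  ⊢ p3, ((p0 ⅋ p0⊥) ⊗ p3⊥)
      [⅋]  ⊢ (p0 ⅋ p0⊥)
        [Ax]  ⊢ p0, p0⊥
      [Ax]  ⊢ p3, p3⊥

Result: YES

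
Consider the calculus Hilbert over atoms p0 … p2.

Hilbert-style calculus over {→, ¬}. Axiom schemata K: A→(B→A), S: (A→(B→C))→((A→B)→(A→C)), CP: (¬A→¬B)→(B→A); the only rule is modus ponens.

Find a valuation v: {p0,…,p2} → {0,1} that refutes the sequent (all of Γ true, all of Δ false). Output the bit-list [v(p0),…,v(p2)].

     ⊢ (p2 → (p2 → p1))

Truth-table refutation:
  v=000: Γ:[] Δ:[(p2 → (p2 → p1))=T] refutes=False
  v=001: Γ:[] Δ:[(p2 → (p2 → p1))=F] refutes=True  ← countermodel

Result: [0, 0, 1]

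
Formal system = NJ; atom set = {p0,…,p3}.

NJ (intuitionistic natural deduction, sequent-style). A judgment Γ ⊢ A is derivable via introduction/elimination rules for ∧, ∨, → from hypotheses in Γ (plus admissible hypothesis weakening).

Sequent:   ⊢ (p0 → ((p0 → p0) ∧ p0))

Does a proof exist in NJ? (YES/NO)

Derivation trace:
[→I]  ⊢ (p0 → ((p0 → p0) ∧ p0))
  [∧I] p0 ⊢ ((p0 → p0) ∧ p0)
    [→I]  ⊢ (p0 → p0)
      [Ax] p0 ⊢ p0
    [Ax] p0 ⊢ p0

Result: YES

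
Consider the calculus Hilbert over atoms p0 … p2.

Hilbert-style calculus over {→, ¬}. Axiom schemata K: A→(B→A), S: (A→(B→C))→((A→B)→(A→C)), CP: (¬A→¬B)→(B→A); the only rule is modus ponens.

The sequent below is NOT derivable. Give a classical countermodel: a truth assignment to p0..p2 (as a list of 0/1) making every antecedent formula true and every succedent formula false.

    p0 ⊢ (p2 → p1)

Search for a countermodel by truth-table:
  v=000: Γ:[p0=F] Δ:[(p2 → p1)=T] refutes=False
  v=001: Γ:[p0=F] Δ:[(p2 → p1)=F] refutes=False
  v=010: Γ:[p0=F] Δ:[(p2 → p1)=T] refutes=False
  v=011: Γ:[p0=F] Δ:[(p2 → p1)=T] refutes=False
  v=100: Γ:[p0=T] Δ:[(p2 → p1)=T] refutes=False
  v=101: Γ:[p0=T] Δ:[(p2 → p1)=F] refutes=True  ← countermodel

Result: [1, 0, 1]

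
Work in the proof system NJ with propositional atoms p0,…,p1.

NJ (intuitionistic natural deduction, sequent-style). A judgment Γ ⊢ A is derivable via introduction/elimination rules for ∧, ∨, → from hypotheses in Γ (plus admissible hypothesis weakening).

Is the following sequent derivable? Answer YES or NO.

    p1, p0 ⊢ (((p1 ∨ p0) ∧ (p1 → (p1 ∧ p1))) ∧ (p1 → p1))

Proof tree:
[∧I] p1, p0 ⊢ (((p1 ∨ p0) ∧ (p1 → (p1 ∧ p1))) ∧ (p1 → p1))
  [∧I] p1 ⊢ ((p1 ∨ p0) ∧ (p1 → (p1 ∧ p1)))
    [∨I₁] p1 ⊢ (p1 ∨ p0)
      [Ax] p1 ⊢ p1
    [→I]  ⊢ (p1 → (p1 ∧ p1))
      [∧I] p1 ⊢ (p1 ∧ p1)
        [Ax] p1 ⊢ p1
        [Ax] p1 ⊢ p1
  [Wk] p0 ⊢ (p1 → p1)
    [→I]  ⊢ (p1 → p1)
      [Ax] p1 ⊢ p1

Result: YES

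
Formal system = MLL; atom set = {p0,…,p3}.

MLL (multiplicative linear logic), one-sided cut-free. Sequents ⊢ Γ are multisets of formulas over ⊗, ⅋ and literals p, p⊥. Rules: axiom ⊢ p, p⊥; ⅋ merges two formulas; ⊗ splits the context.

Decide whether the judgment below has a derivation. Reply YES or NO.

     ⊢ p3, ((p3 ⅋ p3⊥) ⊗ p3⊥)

Derivation (root first):
[⊗]  ⊢ p3, ((p3 ⅋ p3⊥) ⊗ p3⊥)
  [⅋]  ⊢ (p3 ⅋ p3⊥)
    [Ax]  ⊢ p3, p3⊥
  [Ax]  ⊢ p3, p3⊥

Result: YES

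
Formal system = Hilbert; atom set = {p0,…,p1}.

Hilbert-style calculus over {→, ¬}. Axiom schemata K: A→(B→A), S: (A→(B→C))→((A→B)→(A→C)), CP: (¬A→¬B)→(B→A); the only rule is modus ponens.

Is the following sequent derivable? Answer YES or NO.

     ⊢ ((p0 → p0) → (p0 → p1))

Truth-table refutation:
  v=00: Γ:[] Δ:[((p0 → p0) → (p0 → p1))=T] refutes=False
  v=01: Γ:[] Δ:[((p0 → p0) → (p0 → p1))=T] refutes=False
  v=10: Γ:[] Δ:[((p0 → p0) → (p0 → p1))=F] refutes=True  ← countermodel

Result: NO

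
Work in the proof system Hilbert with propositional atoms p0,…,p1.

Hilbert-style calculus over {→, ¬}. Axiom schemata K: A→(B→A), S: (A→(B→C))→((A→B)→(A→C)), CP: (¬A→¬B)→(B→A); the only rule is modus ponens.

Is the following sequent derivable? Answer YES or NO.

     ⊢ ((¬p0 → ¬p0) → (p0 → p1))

Enumerate valuations to refute Γ ⊢ Δ:
  v=00: Γ:[] Δ:[((¬p0 → ¬p0) → (p0 → p1))=T] refutes=False
  v=01: Γ:[] Δ:[((¬p0 → ¬p0) → (p0 → p1))=T] refutes=False
  v=10: Γ:[] Δ:[((¬p0 → ¬p0) → (p0 → p1))=F] refutes=True  ← countermodel

Result: NO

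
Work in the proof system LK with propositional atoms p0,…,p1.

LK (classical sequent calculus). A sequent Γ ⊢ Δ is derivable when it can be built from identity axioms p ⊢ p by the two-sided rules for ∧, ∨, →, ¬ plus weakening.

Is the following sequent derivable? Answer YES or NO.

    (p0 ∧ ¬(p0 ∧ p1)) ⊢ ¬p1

Derivation (root first):
[∧L] (p0 ∧ ¬(p0 ∧ p1)) ⊢ ¬p1
  [¬R] p0, ¬(p0 ∧ p1) ⊢ ¬p1
    [¬L] p1, p0, ¬(p0 ∧ p1) ⊢ 
      [∧R] p1, p0 ⊢ (p0 ∧ p1)
        [Ax] p0 ⊢ p0
        [Ax] p1 ⊢ p1

Result: YES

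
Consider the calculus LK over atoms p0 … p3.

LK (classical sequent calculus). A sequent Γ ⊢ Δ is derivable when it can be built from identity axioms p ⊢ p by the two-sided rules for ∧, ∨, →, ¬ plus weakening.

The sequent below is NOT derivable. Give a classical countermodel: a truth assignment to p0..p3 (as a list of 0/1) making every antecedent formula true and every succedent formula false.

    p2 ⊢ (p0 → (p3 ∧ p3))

Enumerate valuations to refute Γ ⊢ Δ:
  v=0000: Γ:[p2=F] Δ:[(p0 → (p3 ∧ p3))=T] refutes=False
  v=0001: Γ:[p2=F] Δ:[(p0 → (p3 ∧ p3))=T] refutes=False
  v=0010: Γ:[p2=T] Δ:[(p0 → (p3 ∧ p3))=T] refutes=False
  v=0011: Γ:[p2=T] Δ:[(p0 → (p3 ∧ p3))=T] refutes=False
  v=0100: Γ:[p2=F] Δ:[(p0 → (p3 ∧ p3))=T] refutes=False
  v=0101: Γ:[p2=F] Δ:[(p0 → (p3 ∧ p3))=T] refutes=False
  v=0110: Γ:[p2=T] Δ:[(p0 → (p3 ∧ p3))=T] refutes=False
  v=0111: Γ:[p2=T] Δ:[(p0 → (p3 ∧ p3))=T] refutes=False
  v=1000: Γ:[p2=F] Δ:[(p0 → (p3 ∧ p3))=F] refutes=False
  v=1001: Γ:[p2=F] Δ:[(p0 → (p3 ∧ p3))=T] refutes=False
  v=1010: Γ:[p2=T] Δ:[(p0 → (p3 ∧ p3))=F] refutes=True  ← countermodel

Result: [1, 0, 1, 0]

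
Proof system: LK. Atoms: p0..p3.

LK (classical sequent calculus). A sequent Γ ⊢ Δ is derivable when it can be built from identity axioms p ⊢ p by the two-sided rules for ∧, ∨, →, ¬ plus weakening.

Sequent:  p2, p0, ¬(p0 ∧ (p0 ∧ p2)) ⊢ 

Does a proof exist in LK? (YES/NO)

Derivation (root first):
[¬L] p2, p0, ¬(p0 ∧ (p0 ∧ p2)) ⊢ 
  [∧R] p2, p0 ⊢ (p0 ∧ (p0 ∧ p2))
    [Ax] p0 ⊢ p0
    [∧R] p2, p0 ⊢ (p0 ∧ p2)
      [Ax] p0 ⊢ p0
      [Ax] p2 ⊢ p2

Result: YES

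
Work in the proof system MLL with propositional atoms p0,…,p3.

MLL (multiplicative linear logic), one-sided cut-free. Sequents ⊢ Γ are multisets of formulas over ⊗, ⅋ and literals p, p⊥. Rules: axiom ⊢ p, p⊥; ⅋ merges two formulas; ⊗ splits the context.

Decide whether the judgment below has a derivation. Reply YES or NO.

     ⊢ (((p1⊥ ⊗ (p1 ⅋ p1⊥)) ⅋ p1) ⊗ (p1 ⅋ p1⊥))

Derivation trace:
[⊗]  ⊢ (((p1⊥ ⊗ (p1 ⅋ p1⊥)) ⅋ p1) ⊗ (p1 ⅋ p1⊥))
  [⅋]  ⊢ ((p1⊥ ⊗ (p1 ⅋ p1⊥)) ⅋ p1)
    [⊗]  ⊢ p1, (p1⊥ ⊗ (p1 ⅋ p1⊥))
      [Ax]  ⊢ p1, p1⊥
      [⅋]  ⊢ (p1 ⅋ p1⊥)
        [Ax]  ⊢ p1, p1⊥
  [⅋]  ⊢ (p1 ⅋ p1⊥)
    [Ax]  ⊢ p1, p1⊥

Result: YES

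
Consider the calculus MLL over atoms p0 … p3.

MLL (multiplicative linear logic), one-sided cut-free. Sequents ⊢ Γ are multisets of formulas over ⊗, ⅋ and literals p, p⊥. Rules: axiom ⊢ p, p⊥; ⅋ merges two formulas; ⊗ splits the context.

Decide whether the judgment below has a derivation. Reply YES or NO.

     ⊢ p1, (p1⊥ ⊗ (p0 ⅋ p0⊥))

Proof tree:
[⊗]  ⊢ p1, (p1⊥ ⊗ (p0 ⅋ p0⊥))
  [Ax]  ⊢ p1, p1⊥
  [⅋]  ⊢ (p0 ⅋ p0⊥)
    [Ax]  ⊢ p0, p0⊥

Result: YES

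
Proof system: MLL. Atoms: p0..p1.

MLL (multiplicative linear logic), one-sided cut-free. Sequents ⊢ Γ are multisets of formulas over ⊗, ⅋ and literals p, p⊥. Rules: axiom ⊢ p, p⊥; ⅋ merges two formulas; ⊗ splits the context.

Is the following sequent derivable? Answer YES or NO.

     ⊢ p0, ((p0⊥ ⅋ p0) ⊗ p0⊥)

Proof tree:
[⊗]  ⊢ p0, ((p0⊥ ⅋ p0) ⊗ p0⊥)
  [⅋]  ⊢ (p0⊥ ⅋ p0)
    [Ax]  ⊢ p0, p0⊥
  [Ax]  ⊢ p0, p0⊥

Result: YES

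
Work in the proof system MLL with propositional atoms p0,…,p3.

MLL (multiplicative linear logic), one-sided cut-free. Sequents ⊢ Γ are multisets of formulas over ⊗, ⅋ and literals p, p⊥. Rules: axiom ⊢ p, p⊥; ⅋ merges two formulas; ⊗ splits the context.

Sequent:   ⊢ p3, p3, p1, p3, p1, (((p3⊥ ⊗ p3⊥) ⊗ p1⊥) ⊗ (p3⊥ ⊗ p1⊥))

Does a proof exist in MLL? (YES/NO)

Derivation trace:
[⊗]  ⊢ p3, p3, p1, p3, p1, (((p3⊥ ⊗ p3⊥) ⊗ p1⊥) ⊗ (p3⊥ ⊗ p1⊥))
  [⊗]  ⊢ p3, p3, p1, ((p3⊥ ⊗ p3⊥) ⊗ p1⊥)
    [⊗]  ⊢ p3, p3, (p3⊥ ⊗ p3⊥)
      [Ax]  ⊢ p3, p3⊥
      [Ax]  ⊢ p3, p3⊥
    [Ax]  ⊢ p1, p1⊥
  [⊗]  ⊢ p3, p1, (p3⊥ ⊗ p1⊥)
    [Ax]  ⊢ p3, p3⊥
    [Ax]  ⊢ p1, p1⊥

Result: YES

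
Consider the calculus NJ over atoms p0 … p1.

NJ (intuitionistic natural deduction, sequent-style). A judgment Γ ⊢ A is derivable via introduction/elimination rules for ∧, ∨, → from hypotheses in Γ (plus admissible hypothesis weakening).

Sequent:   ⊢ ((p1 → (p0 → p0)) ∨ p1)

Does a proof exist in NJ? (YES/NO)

Proof tree:
[∨I₁]  ⊢ ((p1 → (p0 → p0)) ∨ p1)
  [→I]  ⊢ (p1 → (p0 → p0))
    [→I] p1 ⊢ (p0 → p0)
      [Wk] p0, p1 ⊢ p0
        [Ax] p0 ⊢ p0

Result: YES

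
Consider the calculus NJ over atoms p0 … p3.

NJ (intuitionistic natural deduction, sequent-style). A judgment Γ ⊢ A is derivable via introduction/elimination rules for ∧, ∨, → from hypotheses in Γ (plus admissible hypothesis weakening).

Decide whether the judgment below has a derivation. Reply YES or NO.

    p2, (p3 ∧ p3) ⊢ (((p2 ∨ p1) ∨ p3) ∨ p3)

Derivation trace:
[Wk] p2, (p3 ∧ p3) ⊢ (((p2 ∨ p1) ∨ p3) ∨ p3)
  [∨I₁] p2 ⊢ (((p2 ∨ p1) ∨ p3) ∨ p3)
    [∨I₁] p2 ⊢ ((p2 ∨ p1) ∨ p3)
      [∨I₁] p2 ⊢ (p2 ∨ p1)
        [Ax] p2 ⊢ p2

Result: YES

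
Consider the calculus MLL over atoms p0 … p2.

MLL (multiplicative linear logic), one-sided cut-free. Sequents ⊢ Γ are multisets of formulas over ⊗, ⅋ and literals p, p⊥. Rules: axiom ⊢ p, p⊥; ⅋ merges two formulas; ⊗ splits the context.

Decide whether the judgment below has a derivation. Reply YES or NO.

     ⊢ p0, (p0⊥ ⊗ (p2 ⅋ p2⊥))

Derivation (root first):
[⊗]  ⊢ p0, (p0⊥ ⊗ (p2 ⅋ p2⊥))
  [Ax]  ⊢ p0, p0⊥
  [⅋]  ⊢ (p2 ⅋ p2⊥)
    [Ax]  ⊢ p2, p2⊥

Result: YES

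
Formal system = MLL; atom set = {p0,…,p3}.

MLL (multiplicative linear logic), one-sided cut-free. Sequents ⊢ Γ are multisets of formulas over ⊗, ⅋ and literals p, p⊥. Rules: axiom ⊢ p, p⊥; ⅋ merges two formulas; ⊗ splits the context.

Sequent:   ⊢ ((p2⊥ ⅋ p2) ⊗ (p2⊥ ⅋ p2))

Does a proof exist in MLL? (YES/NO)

Derivation trace:
[⊗]  ⊢ ((p2⊥ ⅋ p2) ⊗ (p2⊥ ⅋ p2))
  [⅋]  ⊢ (p2⊥ ⅋ p2)
    [Ax]  ⊢ p2, p2⊥
  [⅋]  ⊢ (p2⊥ ⅋ p2)
    [Ax]  ⊢ p2, p2⊥

Result: YES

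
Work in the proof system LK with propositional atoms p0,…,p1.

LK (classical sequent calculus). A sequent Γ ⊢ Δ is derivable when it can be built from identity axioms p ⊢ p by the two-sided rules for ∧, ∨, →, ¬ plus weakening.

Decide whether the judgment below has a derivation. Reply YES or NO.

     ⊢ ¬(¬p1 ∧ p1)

Proof tree:
[¬R]  ⊢ ¬(¬p1 ∧ p1)
  [∧L] (¬p1 ∧ p1) ⊢ 
    [¬L] p1, ¬p1 ⊢ 
      [Ax] p1 ⊢ p1

Result: YES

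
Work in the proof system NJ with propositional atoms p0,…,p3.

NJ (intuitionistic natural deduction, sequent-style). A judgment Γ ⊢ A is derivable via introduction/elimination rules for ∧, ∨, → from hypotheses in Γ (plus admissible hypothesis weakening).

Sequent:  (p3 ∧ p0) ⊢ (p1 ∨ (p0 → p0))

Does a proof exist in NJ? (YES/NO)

Derivation (root first):
[∨I₂] (p3 ∧ p0) ⊢ (p1 ∨ (p0 → p0))
  [→I] (p3 ∧ p0) ⊢ (p0 → p0)
    [Wk] p0, (p3 ∧ p0) ⊢ p0
      [Ax] p0 ⊢ p0

Result: YES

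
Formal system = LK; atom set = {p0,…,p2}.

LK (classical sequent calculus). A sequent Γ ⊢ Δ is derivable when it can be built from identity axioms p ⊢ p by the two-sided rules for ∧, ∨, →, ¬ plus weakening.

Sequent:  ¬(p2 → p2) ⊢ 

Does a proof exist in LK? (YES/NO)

Proof tree:
[¬L] ¬(p2 → p2) ⊢ 
  [→R]  ⊢ (p2 → p2)
    [Ax] p2 ⊢ p2

Result: YES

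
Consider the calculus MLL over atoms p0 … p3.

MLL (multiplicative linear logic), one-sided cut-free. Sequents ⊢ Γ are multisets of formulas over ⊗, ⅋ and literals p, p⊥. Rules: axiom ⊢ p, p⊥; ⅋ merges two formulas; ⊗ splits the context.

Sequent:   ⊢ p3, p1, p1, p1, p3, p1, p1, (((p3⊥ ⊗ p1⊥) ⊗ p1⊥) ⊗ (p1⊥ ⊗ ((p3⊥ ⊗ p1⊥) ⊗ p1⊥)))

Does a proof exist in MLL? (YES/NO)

Derivation (root first):
[⊗]  ⊢ p3, p1, p1, p1, p3, p1, p1, (((p3⊥ ⊗ p1⊥) ⊗ p1⊥) ⊗ (p1⊥ ⊗ ((p3⊥ ⊗ p1⊥) ⊗ p1⊥)))
  [⊗]  ⊢ p3, p1, p1, ((p3⊥ ⊗ p1⊥) ⊗ p1⊥)
    [⊗]  ⊢ p3, p1, (p3⊥ ⊗ p1⊥)
      [Ax]  ⊢ p3, p3⊥
      [Ax]  ⊢ p1, p1⊥
    [Ax]  ⊢ p1, p1⊥
  [⊗]  ⊢ p1, p3, p1, p1, (p1⊥ ⊗ ((p3⊥ ⊗ p1⊥) ⊗ p1⊥))
    [Ax]  ⊢ p1, p1⊥
    [⊗]  ⊢ p3, p1, p1, ((p3⊥ ⊗ p1⊥) ⊗ p1⊥)
      [⊗]  ⊢ p3, p1, (p3⊥ ⊗ p1⊥)
        [Ax]  ⊢ p3, p3⊥
        [Ax]  ⊢ p1, p1⊥
      [Ax]  ⊢ p1, p1⊥

Result: YES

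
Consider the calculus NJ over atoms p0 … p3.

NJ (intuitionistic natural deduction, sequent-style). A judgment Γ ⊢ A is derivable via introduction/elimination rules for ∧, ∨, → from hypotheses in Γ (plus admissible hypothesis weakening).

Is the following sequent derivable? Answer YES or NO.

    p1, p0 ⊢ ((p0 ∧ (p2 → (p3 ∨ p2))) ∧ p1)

Proof tree:
[∧I] p1, p0 ⊢ ((p0 ∧ (p2 → (p3 ∨ p2))) ∧ p1)
  [∧I] p0 ⊢ (p0 ∧ (p2 → (p3 ∨ p2)))
    [Ax] p0 ⊢ p0
    [→I]  ⊢ (p2 → (p3 ∨ p2))
      [∨I₂] p2 ⊢ (p3 ∨ p2)
        [Ax] p2 ⊢ p2
  [Ax] p1 ⊢ p1

Result: YES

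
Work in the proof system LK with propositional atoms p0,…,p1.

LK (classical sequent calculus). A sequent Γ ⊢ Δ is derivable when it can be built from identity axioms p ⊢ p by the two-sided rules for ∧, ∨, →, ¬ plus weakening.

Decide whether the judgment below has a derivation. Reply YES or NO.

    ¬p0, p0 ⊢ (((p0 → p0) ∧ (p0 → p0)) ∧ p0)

Derivation (root first):
[∧R] ¬p0, p0 ⊢ (((p0 → p0) ∧ (p0 → p0)) ∧ p0)
  [∧R]  ⊢ ((p0 → p0) ∧ (p0 → p0))
    [→R]  ⊢ (p0 → p0)
      [Ax] p0 ⊢ p0
    [→R]  ⊢ (p0 → p0)
      [Ax] p0 ⊢ p0
  [¬L] p0, ¬p0 ⊢ p0
    [WR] p0 ⊢ p0, p0
      [Ax] p0 ⊢ p0

Result: YES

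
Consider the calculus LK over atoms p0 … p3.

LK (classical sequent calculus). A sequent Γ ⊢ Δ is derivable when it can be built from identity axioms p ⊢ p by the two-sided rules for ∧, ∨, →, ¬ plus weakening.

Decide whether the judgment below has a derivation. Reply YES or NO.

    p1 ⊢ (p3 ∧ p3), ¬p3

Derivation trace:
[¬R] p1 ⊢ (p3 ∧ p3), ¬p3
  [∧R] p1, p3 ⊢ (p3 ∧ p3)
    [WL] p3, p1 ⊢ p3
      [Ax] p3 ⊢ p3
    [WL] p3, p1 ⊢ p3
      [Ax] p3 ⊢ p3

Result: YES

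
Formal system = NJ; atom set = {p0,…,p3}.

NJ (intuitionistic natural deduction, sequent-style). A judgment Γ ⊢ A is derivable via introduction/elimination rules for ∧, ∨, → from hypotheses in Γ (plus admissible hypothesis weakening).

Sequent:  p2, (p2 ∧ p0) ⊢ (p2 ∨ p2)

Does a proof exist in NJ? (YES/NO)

Derivation trace:
[∨I₂] p2, (p2 ∧ p0) ⊢ (p2 ∨ p2)
  [Wk] p2, (p2 ∧ p0) ⊢ p2
    [Ax] p2 ⊢ p2

Result: YES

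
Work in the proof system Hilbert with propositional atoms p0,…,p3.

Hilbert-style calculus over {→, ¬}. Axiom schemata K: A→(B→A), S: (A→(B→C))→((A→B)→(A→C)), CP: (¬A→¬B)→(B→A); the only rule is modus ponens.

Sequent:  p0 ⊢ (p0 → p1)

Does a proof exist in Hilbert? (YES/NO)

Truth-table refutation:
  v=0000: Γ:[p0=F] Δ:[(p0 → p1)=T] refutes=False
  v=0001: Γ:[p0=F] Δ:[(p0 → p1)=T] refutes=False
  v=0010: Γ:[p0=F] Δ:[(p0 → p1)=T] refutes=False
  v=0011: Γ:[p0=F] Δ:[(p0 → p1)=T] refutes=False
  v=0100: Γ:[p0=F] Δ:[(p0 → p1)=T] refutes=False
  v=0101: Γ:[p0=F] Δ:[(p0 → p1)=T] refutes=False
  v=0110: Γ:[p0=F] Δ:[(p0 → p1)=T] refutes=False
  v=0111: Γ:[p0=F] Δ:[(p0 → p1)=T] refutes=False
  v=1000: Γ:[p0=T] Δ:[(p0 → p1)=F] refutes=True  ← countermodel

Result: NO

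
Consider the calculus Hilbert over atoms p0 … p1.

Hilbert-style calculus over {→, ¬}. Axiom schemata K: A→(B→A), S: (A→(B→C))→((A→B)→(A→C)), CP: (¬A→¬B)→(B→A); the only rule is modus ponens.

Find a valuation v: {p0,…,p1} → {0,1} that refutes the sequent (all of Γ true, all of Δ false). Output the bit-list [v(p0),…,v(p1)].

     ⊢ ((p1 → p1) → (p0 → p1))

Truth-table refutation:
  v=00: Γ:[] Δ:[((p1 → p1) → (p0 → p1))=T] refutes=False
  v=01: Γ:[] Δ:[((p1 → p1) → (p0 → p1))=T] refutes=False
  v=10: Γ:[] Δ:[((p1 → p1) → (p0 → p1))=F] refutes=True  ← countermodel

Result: [1, 0]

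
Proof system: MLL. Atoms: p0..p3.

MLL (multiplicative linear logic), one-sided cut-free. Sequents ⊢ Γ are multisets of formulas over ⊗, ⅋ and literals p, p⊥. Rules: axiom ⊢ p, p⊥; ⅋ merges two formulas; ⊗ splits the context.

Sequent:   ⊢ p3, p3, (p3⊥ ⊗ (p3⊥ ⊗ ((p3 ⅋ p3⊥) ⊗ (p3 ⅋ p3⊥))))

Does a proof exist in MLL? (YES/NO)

Proof tree:
[⊗]  ⊢ p3, p3, (p3⊥ ⊗ (p3⊥ ⊗ ((p3 ⅋ p3⊥) ⊗ (p3 ⅋ p3⊥))))
  [Ax]  ⊢ p3, p3⊥
  [⊗]  ⊢ p3, (p3⊥ ⊗ ((p3 ⅋ p3⊥) ⊗ (p3 ⅋ p3⊥)))
    [Ax]  ⊢ p3, p3⊥
    [⊗]  ⊢ ((p3 ⅋ p3⊥) ⊗ (p3 ⅋ p3⊥))
      [⅋]  ⊢ (p3 ⅋ p3⊥)
        [Ax]  ⊢ p3, p3⊥
      [⅋]  ⊢ (p3 ⅋ p3⊥)
        [Ax]  ⊢ p3, p3⊥

Result: YES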